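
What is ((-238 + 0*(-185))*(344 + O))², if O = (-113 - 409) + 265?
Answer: 428738436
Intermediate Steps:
O = -257 (O = -522 + 265 = -257)
((-238 + 0*(-185))*(344 + O))² = ((-238 + 0*(-185))*(344 - 257))² = ((-238 + 0)*87)² = (-238*87)² = (-20706)² = 428738436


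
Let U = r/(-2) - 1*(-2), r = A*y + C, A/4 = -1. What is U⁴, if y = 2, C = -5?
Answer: 83521/16 ≈ 5220.1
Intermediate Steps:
A = -4 (A = 4*(-1) = -4)
r = -13 (r = -4*2 - 5 = -8 - 5 = -13)
U = 17/2 (U = -13/(-2) - 1*(-2) = -13*(-½) + 2 = 13/2 + 2 = 17/2 ≈ 8.5000)
U⁴ = (17/2)⁴ = 83521/16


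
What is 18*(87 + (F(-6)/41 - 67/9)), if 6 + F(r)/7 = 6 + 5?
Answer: 59342/41 ≈ 1447.4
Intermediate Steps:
F(r) = 35 (F(r) = -42 + 7*(6 + 5) = -42 + 7*11 = -42 + 77 = 35)
18*(87 + (F(-6)/41 - 67/9)) = 18*(87 + (35/41 - 67/9)) = 18*(87 - 2432/369) = 18*(29671/369) = 59342/41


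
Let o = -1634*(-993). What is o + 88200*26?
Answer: 3915762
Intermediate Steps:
o = 1622562
o + 88200*26 = 1622562 + 88200*26 = 1622562 + 2293200 = 3915762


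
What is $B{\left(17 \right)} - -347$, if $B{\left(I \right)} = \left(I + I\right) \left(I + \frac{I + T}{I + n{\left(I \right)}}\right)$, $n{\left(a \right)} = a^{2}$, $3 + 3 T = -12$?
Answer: $\frac{2779}{3} \approx 926.33$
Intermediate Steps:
$T = -5$ ($T = -1 + \frac{1}{3} \left(-12\right) = -1 - 4 = -5$)
$B{\left(I \right)} = 2 I \left(I + \frac{-5 + I}{I + I^{2}}\right)$ ($B{\left(I \right)} = \left(I + I\right) \left(I + \frac{I - 5}{I + I^{2}}\right) = 2 I \left(I + \frac{-5 + I}{I + I^{2}}\right)$)
$B{\left(17 \right)} - -347 = \frac{2 \left(-5 + 17 + 17^{2} + 17^{3}\right)}{1 + 17} - -347 = \frac{2 \left(-5 + 17 + 289 + 4913\right)}{18} + 347 = 2 \cdot \frac{1}{18} \cdot 5214 + 347 = \frac{1738}{3} + 347 = \frac{2779}{3}$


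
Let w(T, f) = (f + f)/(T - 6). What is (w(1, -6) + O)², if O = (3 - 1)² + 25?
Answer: 24649/25 ≈ 985.96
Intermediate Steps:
w(T, f) = 2*f/(-6 + T) (w(T, f) = (2*f)/(-6 + T) = 2*f/(-6 + T))
O = 29 (O = 2² + 25 = 4 + 25 = 29)
(w(1, -6) + O)² = (2*(-6)/(-6 + 1) + 29)² = (2*(-6)/(-5) + 29)² = (2*(-6)*(-⅕) + 29)² = (12/5 + 29)² = (157/5)² = 24649/25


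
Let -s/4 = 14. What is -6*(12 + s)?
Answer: 264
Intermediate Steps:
s = -56 (s = -4*14 = -56)
-6*(12 + s) = -6*(12 - 56) = -6*(-44) = 264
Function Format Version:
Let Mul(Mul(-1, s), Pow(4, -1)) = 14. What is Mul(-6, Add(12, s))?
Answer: 264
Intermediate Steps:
s = -56 (s = Mul(-4, 14) = -56)
Mul(-6, Add(12, s)) = Mul(-6, Add(12, -56)) = Mul(-6, -44) = 264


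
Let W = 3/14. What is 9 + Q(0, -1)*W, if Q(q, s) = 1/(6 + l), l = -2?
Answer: 507/56 ≈ 9.0536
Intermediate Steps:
W = 3/14 (W = 3*(1/14) = 3/14 ≈ 0.21429)
Q(q, s) = 1/4 (Q(q, s) = 1/(6 - 2) = 1/4)
9 + Q(0, -1)*W = 9 + (1/4)*(3/14) = 9 + 3/56 = 507/56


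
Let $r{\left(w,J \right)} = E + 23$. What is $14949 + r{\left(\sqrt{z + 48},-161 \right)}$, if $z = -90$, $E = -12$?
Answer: $14960$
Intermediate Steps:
$r{\left(w,J \right)} = 11$ ($r{\left(w,J \right)} = -12 + 23 = 11$)
$14949 + r{\left(\sqrt{z + 48},-161 \right)} = 14949 + 11 = 14960$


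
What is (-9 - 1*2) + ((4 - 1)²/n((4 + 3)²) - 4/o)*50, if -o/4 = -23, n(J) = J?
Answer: -4497/1127 ≈ -3.9902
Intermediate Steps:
o = 92 (o = -4*(-23) = 92)
(-9 - 1*2) + ((4 - 1)²/n((4 + 3)²) - 4/o)*50 = (-9 - 1*2) + ((4 - 1)²/((4 + 3)²) - 4/92)*50 = (-9 - 2) + (3²/(7²) - 4*1/92)*50 = -11 + (9/49 - 1/23)*50 = -11 + (158/1127)*50 = -11 + 7900/1127 = -4497/1127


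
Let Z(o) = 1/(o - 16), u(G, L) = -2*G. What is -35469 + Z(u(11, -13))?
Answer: -1347823/38 ≈ -35469.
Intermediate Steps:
Z(o) = 1/(-16 + o)
-35469 + Z(u(11, -13)) = -35469 + 1/(-16 - 2*11) = -35469 + 1/(-16 - 22) = -35469 + 1/(-38) = -35469 - 1/38 = -1347823/38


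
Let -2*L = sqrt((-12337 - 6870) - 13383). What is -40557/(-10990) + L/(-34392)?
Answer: 40557/10990 + I*sqrt(32590)/68784 ≈ 3.6904 + 0.0026245*I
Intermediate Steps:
L = -I*sqrt(32590)/2 (L = -sqrt((-12337 - 6870) - 13383)/2 = -sqrt(-19207 - 13383)/2 = -I*sqrt(32590)/2 ≈ -90.264*I)
-40557/(-10990) + L/(-34392) = -40557/(-10990) - I*sqrt(32590)/2/(-34392) = -40557*(-1/10990) - I*sqrt(32590)/2*(-1/34392) = 40557/10990 + I*sqrt(32590)/68784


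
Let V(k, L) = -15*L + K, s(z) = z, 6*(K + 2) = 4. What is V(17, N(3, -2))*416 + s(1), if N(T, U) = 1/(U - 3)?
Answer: 2083/3 ≈ 694.33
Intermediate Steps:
K = -4/3 (K = -2 + (⅙)*4 = -2 + ⅔ = -4/3 ≈ -1.3333)
N(T, U) = 1/(-3 + U)
V(k, L) = -4/3 - 15*L (V(k, L) = -15*L - 4/3 = -4/3 - 15*L)
V(17, N(3, -2))*416 + s(1) = (-4/3 - 15/(-3 - 2))*416 + 1 = (-4/3 - 15/(-5))*416 + 1 = (-4/3 - 15*(-⅕))*416 + 1 = (-4/3 + 3)*416 + 1 = (5/3)*416 + 1 = 2080/3 + 1 = 2083/3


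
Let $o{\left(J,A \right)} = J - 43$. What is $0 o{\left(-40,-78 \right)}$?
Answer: $0$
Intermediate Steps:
$o{\left(J,A \right)} = -43 + J$ ($o{\left(J,A \right)} = J - 43 = -43 + J$)
$0 o{\left(-40,-78 \right)} = 0 \left(-43 - 40\right) = 0 \left(-83\right) = 0$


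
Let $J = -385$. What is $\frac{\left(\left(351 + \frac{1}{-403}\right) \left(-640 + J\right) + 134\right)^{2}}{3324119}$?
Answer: $\frac{21005950736752804}{539866842671} \approx 38910.0$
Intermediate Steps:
$\frac{\left(\left(351 + \frac{1}{-403}\right) \left(-640 + J\right) + 134\right)^{2}}{3324119} = \frac{\left(\left(351 + \frac{1}{-403}\right) \left(-640 - 385\right) + 134\right)^{2}}{3324119} = \left(\left(351 - \frac{1}{403}\right) \left(-1025\right) + 134\right)^{2} \cdot \frac{1}{3324119} = \left(\frac{141452}{403} \left(-1025\right) + 134\right)^{2} \cdot \frac{1}{3324119} = \left(- \frac{144988300}{403} + 134\right)^{2} \cdot \frac{1}{3324119} = \left(- \frac{144934298}{403}\right)^{2} \cdot \frac{1}{3324119} = \frac{21005950736752804}{162409} \cdot \frac{1}{3324119} = \frac{21005950736752804}{539866842671}$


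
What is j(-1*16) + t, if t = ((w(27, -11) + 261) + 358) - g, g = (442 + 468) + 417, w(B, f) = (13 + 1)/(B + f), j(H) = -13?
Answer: -5761/8 ≈ -720.13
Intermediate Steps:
w(B, f) = 14/(B + f)
g = 1327 (g = 910 + 417 = 1327)
t = -5657/8 (t = ((14/(27 - 11) + 261) + 358) - 1*1327 = ((14/16 + 261) + 358) - 1327 = ((14*(1/16) + 261) + 358) - 1327 = ((7/8 + 261) + 358) - 1327 = (2095/8 + 358) - 1327 = 4959/8 - 1327 = -5657/8 ≈ -707.13)
j(-1*16) + t = -13 - 5657/8 = -5761/8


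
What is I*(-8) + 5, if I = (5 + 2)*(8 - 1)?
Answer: -387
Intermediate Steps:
I = 49 (I = 7*7 = 49)
I*(-8) + 5 = 49*(-8) + 5 = -392 + 5 = -387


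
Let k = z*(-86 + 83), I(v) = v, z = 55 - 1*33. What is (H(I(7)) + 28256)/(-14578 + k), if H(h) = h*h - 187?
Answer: -14059/7322 ≈ -1.9201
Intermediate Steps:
z = 22 (z = 55 - 33 = 22)
H(h) = -187 + h**2 (H(h) = h**2 - 187 = -187 + h**2)
k = -66 (k = 22*(-86 + 83) = 22*(-3) = -66)
(H(I(7)) + 28256)/(-14578 + k) = ((-187 + 7**2) + 28256)/(-14578 - 66) = ((-187 + 49) + 28256)/(-14644) = (-138 + 28256)*(-1/14644) = 28118*(-1/14644) = -14059/7322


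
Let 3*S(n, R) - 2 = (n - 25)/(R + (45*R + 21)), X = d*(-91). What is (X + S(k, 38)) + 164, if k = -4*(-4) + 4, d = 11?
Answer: -4438426/5307 ≈ -836.33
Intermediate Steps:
k = 20 (k = 16 + 4 = 20)
X = -1001 (X = 11*(-91) = -1001)
S(n, R) = ⅔ + (-25 + n)/(3*(21 + 46*R)) (S(n, R) = ⅔ + ((n - 25)/(R + (45*R + 21)))/3 = ⅔ + ((-25 + n)/(R + (21 + 45*R)))/3 = ⅔ + ((-25 + n)/(21 + 46*R))/3 = ⅔ + (-25 + n)/(3*(21 + 46*R)))
(X + S(k, 38)) + 164 = (-1001 + (17 + 20 + 92*38)/(3*(21 + 46*38))) + 164 = (-1001 + (17 + 20 + 3496)/(3*(21 + 1748))) + 164 = (-1001 + (⅓)*3533/1769) + 164 = (-1001 + (⅓)*(1/1769)*3533) + 164 = (-1001 + 3533/5307) + 164 = -5308774/5307 + 164 = -4438426/5307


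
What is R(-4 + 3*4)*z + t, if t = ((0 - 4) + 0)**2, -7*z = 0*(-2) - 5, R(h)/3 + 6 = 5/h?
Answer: 251/56 ≈ 4.4821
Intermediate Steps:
R(h) = -18 + 15/h (R(h) = -18 + 3*(5/h) = -18 + 15/h)
z = 5/7 (z = -(0*(-2) - 5)/7 = -(0 - 5)/7 = -1/7*(-5) = 5/7 ≈ 0.71429)
t = 16 (t = (-4 + 0)**2 = (-4)**2 = 16)
R(-4 + 3*4)*z + t = (-18 + 15/(-4 + 3*4))*(5/7) + 16 = (-18 + 15/(-4 + 12))*(5/7) + 16 = (-18 + 15/8)*(5/7) + 16 = -129/8*5/7 + 16 = -645/56 + 16 = 251/56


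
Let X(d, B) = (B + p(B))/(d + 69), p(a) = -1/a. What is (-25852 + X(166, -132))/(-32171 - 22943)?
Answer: 801946463/1709636280 ≈ 0.46907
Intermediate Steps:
X(d, B) = (B - 1/B)/(69 + d) (X(d, B) = (B - 1/B)/(d + 69) = (B - 1/B)/(69 + d))
(-25852 + X(166, -132))/(-32171 - 22943) = (-25852 + (-1 + (-132)²)/((-132)*(69 + 166)))/(-32171 - 22943) = (-25852 - 1/132*(-1 + 17424)/235)/(-55114) = (-25852 - 1/132*1/235*17423)*(-1/55114) = (-25852 - 17423/31020)*(-1/55114) = -801946463/31020*(-1/55114) = 801946463/1709636280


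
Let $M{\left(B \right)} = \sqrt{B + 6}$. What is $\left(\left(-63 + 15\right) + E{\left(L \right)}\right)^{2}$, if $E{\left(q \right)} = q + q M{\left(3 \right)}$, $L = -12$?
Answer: $9216$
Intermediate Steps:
$M{\left(B \right)} = \sqrt{6 + B}$
$E{\left(q \right)} = 4 q$ ($E{\left(q \right)} = q + q \sqrt{6 + 3} = q + q \sqrt{9} = q + q 3 = q + 3 q = 4 q$)
$\left(\left(-63 + 15\right) + E{\left(L \right)}\right)^{2} = \left(\left(-63 + 15\right) + 4 \left(-12\right)\right)^{2} = \left(-48 - 48\right)^{2} = \left(-96\right)^{2} = 9216$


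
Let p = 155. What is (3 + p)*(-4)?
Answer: -632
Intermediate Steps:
(3 + p)*(-4) = (3 + 155)*(-4) = 158*(-4) = -632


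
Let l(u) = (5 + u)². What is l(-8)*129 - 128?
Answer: 1033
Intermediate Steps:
l(-8)*129 - 128 = (5 - 8)²*129 - 128 = (-3)²*129 - 128 = 9*129 - 128 = 1161 - 128 = 1033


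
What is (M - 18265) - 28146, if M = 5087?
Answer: -41324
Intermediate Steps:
(M - 18265) - 28146 = (5087 - 18265) - 28146 = -13178 - 28146 = -41324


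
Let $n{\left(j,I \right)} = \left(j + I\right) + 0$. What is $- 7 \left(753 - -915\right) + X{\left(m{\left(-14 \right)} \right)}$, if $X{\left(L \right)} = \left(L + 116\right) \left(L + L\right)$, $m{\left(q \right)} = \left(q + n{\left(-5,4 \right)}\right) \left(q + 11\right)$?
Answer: $2814$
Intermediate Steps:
$n{\left(j,I \right)} = I + j$ ($n{\left(j,I \right)} = \left(I + j\right) + 0 = I + j$)
$m{\left(q \right)} = \left(-1 + q\right) \left(11 + q\right)$ ($m{\left(q \right)} = \left(q + \left(4 - 5\right)\right) \left(q + 11\right) = \left(q - 1\right) \left(11 + q\right) = \left(-1 + q\right) \left(11 + q\right)$)
$X{\left(L \right)} = 2 L \left(116 + L\right)$ ($X{\left(L \right)} = \left(116 + L\right) 2 L = 2 L \left(116 + L\right)$)
$- 7 \left(753 - -915\right) + X{\left(m{\left(-14 \right)} \right)} = - 7 \left(753 - -915\right) + 2 \left(-11 + \left(-14\right)^{2} + 10 \left(-14\right)\right) \left(116 + \left(-11 + \left(-14\right)^{2} + 10 \left(-14\right)\right)\right) = - 7 \left(753 + 915\right) + 2 \left(-11 + 196 - 140\right) \left(116 - -45\right) = \left(-7\right) 1668 + 2 \cdot 45 \left(116 + 45\right) = -11676 + 2 \cdot 45 \cdot 161 = -11676 + 14490 = 2814$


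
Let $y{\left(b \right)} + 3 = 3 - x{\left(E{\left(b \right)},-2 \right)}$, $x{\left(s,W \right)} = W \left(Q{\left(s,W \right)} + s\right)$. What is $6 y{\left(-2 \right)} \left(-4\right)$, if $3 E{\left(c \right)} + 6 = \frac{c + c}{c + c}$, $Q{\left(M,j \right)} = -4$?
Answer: $272$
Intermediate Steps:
$E{\left(c \right)} = - \frac{5}{3}$ ($E{\left(c \right)} = -2 + \frac{\left(c + c\right) \frac{1}{c + c}}{3} = -2 + \frac{2 c \frac{1}{2 c}}{3} = -2 + \frac{1}{3} \cdot 1 = -2 + \frac{1}{3} = - \frac{5}{3}$)
$x{\left(s,W \right)} = W \left(-4 + s\right)$
$y{\left(b \right)} = - \frac{34}{3}$ ($y{\left(b \right)} = -3 + \left(3 - - 2 \left(-4 - \frac{5}{3}\right)\right) = -3 + \left(3 - \left(-2\right) \left(- \frac{17}{3}\right)\right) = -3 + \left(3 - \frac{34}{3}\right) = -3 - \frac{25}{3} = - \frac{34}{3}$)
$6 y{\left(-2 \right)} \left(-4\right) = 6 \left(- \frac{34}{3}\right) \left(-4\right) = \left(-68\right) \left(-4\right) = 272$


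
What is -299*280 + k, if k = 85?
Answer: -83635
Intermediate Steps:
-299*280 + k = -299*280 + 85 = -83720 + 85 = -83635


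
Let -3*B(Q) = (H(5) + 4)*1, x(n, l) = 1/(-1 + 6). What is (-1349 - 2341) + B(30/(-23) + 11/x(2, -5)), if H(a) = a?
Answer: -3693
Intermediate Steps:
x(n, l) = ⅕ (x(n, l) = 1/5 = ⅕)
B(Q) = -3 (B(Q) = -(5 + 4)/3 = -3)
(-1349 - 2341) + B(30/(-23) + 11/x(2, -5)) = (-1349 - 2341) - 3 = -3690 - 3 = -3693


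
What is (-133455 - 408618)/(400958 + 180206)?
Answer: -542073/581164 ≈ -0.93274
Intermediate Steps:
(-133455 - 408618)/(400958 + 180206) = -542073/581164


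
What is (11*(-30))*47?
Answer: -15510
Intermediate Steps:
(11*(-30))*47 = -330*47 = -15510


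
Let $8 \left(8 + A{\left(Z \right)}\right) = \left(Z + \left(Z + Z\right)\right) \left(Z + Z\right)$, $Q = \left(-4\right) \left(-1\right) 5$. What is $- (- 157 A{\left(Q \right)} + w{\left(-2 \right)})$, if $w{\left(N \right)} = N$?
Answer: $45846$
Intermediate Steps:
$Q = 20$ ($Q = 4 \cdot 5 = 20$)
$A{\left(Z \right)} = -8 + \frac{3 Z^{2}}{4}$ ($A{\left(Z \right)} = -8 + \frac{\left(Z + \left(Z + Z\right)\right) \left(Z + Z\right)}{8} = -8 + \frac{\left(Z + 2 Z\right) 2 Z}{8} = -8 + \frac{3 Z 2 Z}{8} = -8 + \frac{6 Z^{2}}{8} = -8 + \frac{3 Z^{2}}{4}$)
$- (- 157 A{\left(Q \right)} + w{\left(-2 \right)}) = - (- 157 \left(-8 + \frac{3 \cdot 20^{2}}{4}\right) - 2) = - (- 157 \left(-8 + \frac{3}{4} \cdot 400\right) - 2) = - (- 157 \left(-8 + 300\right) - 2) = - (\left(-157\right) 292 - 2) = - (-45844 - 2) = \left(-1\right) \left(-45846\right) = 45846$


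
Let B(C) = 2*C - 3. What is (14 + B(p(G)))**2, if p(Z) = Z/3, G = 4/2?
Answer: 1369/9 ≈ 152.11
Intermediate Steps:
G = 2 (G = 4*(1/2) = 2)
p(Z) = Z/3 (p(Z) = Z*(1/3) = Z/3)
B(C) = -3 + 2*C
(14 + B(p(G)))**2 = (14 + (-3 + 2*((1/3)*2)))**2 = (14 + (-3 + 2*(2/3)))**2 = (14 + (-3 + 4/3))**2 = (14 - 5/3)**2 = (37/3)**2 = 1369/9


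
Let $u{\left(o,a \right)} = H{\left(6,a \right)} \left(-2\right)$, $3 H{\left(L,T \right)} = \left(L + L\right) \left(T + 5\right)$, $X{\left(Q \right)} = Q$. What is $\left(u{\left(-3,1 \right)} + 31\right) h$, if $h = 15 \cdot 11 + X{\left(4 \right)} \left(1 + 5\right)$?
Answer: $-3213$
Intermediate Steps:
$H{\left(L,T \right)} = \frac{2 L \left(5 + T\right)}{3}$ ($H{\left(L,T \right)} = \frac{\left(L + L\right) \left(T + 5\right)}{3} = \frac{2 L \left(5 + T\right)}{3}$)
$u{\left(o,a \right)} = -40 - 8 a$ ($u{\left(o,a \right)} = \frac{2}{3} \cdot 6 \left(5 + a\right) \left(-2\right) = \left(20 + 4 a\right) \left(-2\right) = -40 - 8 a$)
$h = 189$ ($h = 15 \cdot 11 + 4 \left(1 + 5\right) = 165 + 4 \cdot 6 = 165 + 24 = 189$)
$\left(u{\left(-3,1 \right)} + 31\right) h = \left(\left(-40 - 8\right) + 31\right) 189 = \left(-48 + 31\right) 189 = \left(-17\right) 189 = -3213$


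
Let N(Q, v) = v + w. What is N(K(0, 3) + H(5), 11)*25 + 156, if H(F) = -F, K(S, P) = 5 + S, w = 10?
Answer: 681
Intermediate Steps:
N(Q, v) = 10 + v (N(Q, v) = v + 10 = 10 + v)
N(K(0, 3) + H(5), 11)*25 + 156 = (10 + 11)*25 + 156 = 21*25 + 156 = 525 + 156 = 681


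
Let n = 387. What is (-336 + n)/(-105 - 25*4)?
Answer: -51/205 ≈ -0.24878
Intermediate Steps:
(-336 + n)/(-105 - 25*4) = (-336 + 387)/(-105 - 25*4) = 51/(-105 - 100) = 51/(-205) = 51*(-1/205) = -51/205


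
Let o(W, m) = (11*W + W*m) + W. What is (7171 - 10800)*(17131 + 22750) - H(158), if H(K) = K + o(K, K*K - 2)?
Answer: -148674199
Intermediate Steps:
o(W, m) = 12*W + W*m
H(K) = K + K*(10 + K**2) (H(K) = K + K*(12 + (K*K - 2)) = K + K*(12 + (K**2 - 2)) = K + K*(12 + (-2 + K**2)) = K + K*(10 + K**2))
(7171 - 10800)*(17131 + 22750) - H(158) = (7171 - 10800)*(17131 + 22750) - 158*(11 + 158**2) = -3629*39881 - 158*(11 + 24964) = -144728149 - 158*24975 = -144728149 - 1*3946050 = -144728149 - 3946050 = -148674199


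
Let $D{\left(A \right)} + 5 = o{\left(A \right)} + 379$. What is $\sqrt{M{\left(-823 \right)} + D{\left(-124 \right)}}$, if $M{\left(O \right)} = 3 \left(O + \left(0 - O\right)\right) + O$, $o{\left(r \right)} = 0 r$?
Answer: $i \sqrt{449} \approx 21.19 i$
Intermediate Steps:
$o{\left(r \right)} = 0$
$M{\left(O \right)} = O$ ($M{\left(O \right)} = 3 \left(O - O\right) + O = 3 \cdot 0 + O = 0 + O = O$)
$D{\left(A \right)} = 374$ ($D{\left(A \right)} = -5 + \left(0 + 379\right) = -5 + 379 = 374$)
$\sqrt{M{\left(-823 \right)} + D{\left(-124 \right)}} = \sqrt{-823 + 374} = \sqrt{-449} = i \sqrt{449}$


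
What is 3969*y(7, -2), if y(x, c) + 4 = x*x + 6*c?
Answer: 130977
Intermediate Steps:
y(x, c) = -4 + x² + 6*c (y(x, c) = -4 + (x*x + 6*c) = -4 + (x² + 6*c) = -4 + x² + 6*c)
3969*y(7, -2) = 3969*(-4 + 7² + 6*(-2)) = 3969*(-4 + 49 - 12) = 3969*33 = 130977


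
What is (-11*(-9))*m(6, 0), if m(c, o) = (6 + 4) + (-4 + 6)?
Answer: 1188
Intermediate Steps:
m(c, o) = 12 (m(c, o) = 10 + 2 = 12)
(-11*(-9))*m(6, 0) = -11*(-9)*12 = 99*12 = 1188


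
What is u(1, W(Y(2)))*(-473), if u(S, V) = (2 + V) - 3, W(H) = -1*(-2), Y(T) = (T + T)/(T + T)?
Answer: -473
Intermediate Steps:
Y(T) = 1 (Y(T) = (2*T)/((2*T)) = (2*T)*(1/(2*T)) = 1)
W(H) = 2
u(S, V) = -1 + V
u(1, W(Y(2)))*(-473) = (-1 + 2)*(-473) = 1*(-473) = -473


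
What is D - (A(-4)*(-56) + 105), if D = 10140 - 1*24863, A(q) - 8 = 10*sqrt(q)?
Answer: -14380 + 1120*I ≈ -14380.0 + 1120.0*I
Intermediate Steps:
A(q) = 8 + 10*sqrt(q)
D = -14723 (D = 10140 - 24863 = -14723)
D - (A(-4)*(-56) + 105) = -14723 - ((8 + 10*sqrt(-4))*(-56) + 105) = -14723 - ((8 + 10*(2*I))*(-56) + 105) = -14723 - ((8 + 20*I)*(-56) + 105) = -14723 - ((-448 - 1120*I) + 105) = -14723 - (-343 - 1120*I) = -14723 + (343 + 1120*I) = -14380 + 1120*I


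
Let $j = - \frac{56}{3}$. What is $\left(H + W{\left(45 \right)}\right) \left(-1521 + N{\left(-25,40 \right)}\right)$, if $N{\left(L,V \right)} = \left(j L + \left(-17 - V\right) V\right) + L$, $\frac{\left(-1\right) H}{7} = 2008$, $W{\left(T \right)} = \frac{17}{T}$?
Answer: $\frac{6374365234}{135} \approx 4.7218 \cdot 10^{7}$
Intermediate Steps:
$H = -14056$ ($H = \left(-7\right) 2008 = -14056$)
$j = - \frac{56}{3}$ ($j = \left(-56\right) \frac{1}{3} = - \frac{56}{3} \approx -18.667$)
$N{\left(L,V \right)} = - \frac{53 L}{3} + V \left(-17 - V\right)$ ($N{\left(L,V \right)} = \left(- \frac{56 L}{3} + \left(-17 - V\right) V\right) + L = \left(- \frac{56 L}{3} + V \left(-17 - V\right)\right) + L = - \frac{53 L}{3} + V \left(-17 - V\right)$)
$\left(H + W{\left(45 \right)}\right) \left(-1521 + N{\left(-25,40 \right)}\right) = \left(-14056 + \frac{17}{45}\right) \left(-1521 - \frac{5515}{3}\right) = - \frac{632503 \left(-1521 - \frac{5515}{3}\right)}{45} = \left(- \frac{632503}{45}\right) \left(- \frac{10078}{3}\right) = \frac{6374365234}{135}$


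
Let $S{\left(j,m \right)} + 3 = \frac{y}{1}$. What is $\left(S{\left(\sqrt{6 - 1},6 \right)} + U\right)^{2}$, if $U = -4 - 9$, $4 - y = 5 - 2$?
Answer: $225$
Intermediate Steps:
$y = 1$ ($y = 4 - \left(5 - 2\right) = 4 - 3 = 1$)
$S{\left(j,m \right)} = -2$ ($S{\left(j,m \right)} = -3 + 1 \cdot 1^{-1} = -3 + 1 \cdot 1 = -3 + 1 = -2$)
$U = -13$ ($U = -4 - 9 = -13$)
$\left(S{\left(\sqrt{6 - 1},6 \right)} + U\right)^{2} = \left(-2 - 13\right)^{2} = \left(-15\right)^{2} = 225$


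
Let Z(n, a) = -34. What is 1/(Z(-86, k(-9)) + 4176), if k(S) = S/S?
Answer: 1/4142 ≈ 0.00024143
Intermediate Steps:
k(S) = 1
1/(Z(-86, k(-9)) + 4176) = 1/(-34 + 4176) = 1/4142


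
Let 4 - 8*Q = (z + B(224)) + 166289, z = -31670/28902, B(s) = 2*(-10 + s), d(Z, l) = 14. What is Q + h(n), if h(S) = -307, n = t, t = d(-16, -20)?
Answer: -305580673/14451 ≈ -21146.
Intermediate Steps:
t = 14
n = 14
B(s) = -20 + 2*s
z = -15835/14451 (z = -31670*1/28902 = -15835/14451 ≈ -1.0958)
Q = -301144216/14451 (Q = 1/2 - ((-15835/14451 + (-20 + 2*224)) + 166289)/8 = 1/2 - ((-15835/14451 + (-20 + 448)) + 166289)/8 = 1/2 - ((-15835/14451 + 428) + 166289)/8 = 1/2 - (6169193/14451 + 166289)/8 = 1/2 - 1/8*2409211532/14451 = 1/2 - 602302883/28902 = -301144216/14451 ≈ -20839.)
Q + h(n) = -301144216/14451 - 307 = -305580673/14451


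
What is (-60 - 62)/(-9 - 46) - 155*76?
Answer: -647778/55 ≈ -11778.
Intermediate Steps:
(-60 - 62)/(-9 - 46) - 155*76 = -122/(-55) - 11780 = -122*(-1/55) - 11780 = 122/55 - 11780 = -647778/55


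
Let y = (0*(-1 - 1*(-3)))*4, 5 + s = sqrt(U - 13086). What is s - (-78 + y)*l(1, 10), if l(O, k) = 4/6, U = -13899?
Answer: 47 + I*sqrt(26985) ≈ 47.0 + 164.27*I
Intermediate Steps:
s = -5 + I*sqrt(26985) (s = -5 + sqrt(-13899 - 13086) = -5 + sqrt(-26985) = -5 + I*sqrt(26985) ≈ -5.0 + 164.27*I)
l(O, k) = 2/3 (l(O, k) = 4*(1/6) = 2/3)
y = 0 (y = (0*(-1 + 3))*4 = (0*2)*4 = 0*4 = 0)
s - (-78 + y)*l(1, 10) = (-5 + I*sqrt(26985)) - (-78 + 0)*2/3 = (-5 + I*sqrt(26985)) - (-78)*2/3 = (-5 + I*sqrt(26985)) - 1*(-52) = (-5 + I*sqrt(26985)) + 52 = 47 + I*sqrt(26985)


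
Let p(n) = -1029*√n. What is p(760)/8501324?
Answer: -1029*√190/4250662 ≈ -0.0033368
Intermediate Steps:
p(760)/8501324 = -2058*√190/8501324 = -2058*√190*(1/8501324) = -1029*√190/4250662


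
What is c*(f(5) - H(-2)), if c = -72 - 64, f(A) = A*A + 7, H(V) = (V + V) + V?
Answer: -5168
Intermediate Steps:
H(V) = 3*V (H(V) = 2*V + V = 3*V)
f(A) = 7 + A² (f(A) = A² + 7 = 7 + A²)
c = -136
c*(f(5) - H(-2)) = -136*((7 + 5²) - 3*(-2)) = -136*((7 + 25) - 1*(-6)) = -136*(32 + 6) = -136*38 = -5168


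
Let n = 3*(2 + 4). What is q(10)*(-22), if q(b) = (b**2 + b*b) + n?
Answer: -4796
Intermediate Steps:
n = 18 (n = 3*6 = 18)
q(b) = 18 + 2*b**2 (q(b) = (b**2 + b*b) + 18 = (b**2 + b**2) + 18 = 2*b**2 + 18 = 18 + 2*b**2)
q(10)*(-22) = (18 + 2*10**2)*(-22) = (18 + 2*100)*(-22) = (18 + 200)*(-22) = 218*(-22) = -4796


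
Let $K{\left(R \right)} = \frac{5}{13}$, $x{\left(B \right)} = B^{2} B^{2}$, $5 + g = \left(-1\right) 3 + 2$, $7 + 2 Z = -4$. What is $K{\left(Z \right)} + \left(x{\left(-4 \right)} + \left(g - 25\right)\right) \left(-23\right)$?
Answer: $- \frac{67270}{13} \approx -5174.6$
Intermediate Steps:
$Z = - \frac{11}{2}$ ($Z = - \frac{7}{2} + \frac{1}{2} \left(-4\right) = - \frac{7}{2} - 2 = - \frac{11}{2} \approx -5.5$)
$g = -6$ ($g = -5 + \left(\left(-1\right) 3 + 2\right) = -5 + \left(-3 + 2\right) = -5 - 1 = -6$)
$x{\left(B \right)} = B^{4}$
$K{\left(R \right)} = \frac{5}{13}$ ($K{\left(R \right)} = 5 \cdot \frac{1}{13} = \frac{5}{13}$)
$K{\left(Z \right)} + \left(x{\left(-4 \right)} + \left(g - 25\right)\right) \left(-23\right) = \frac{5}{13} + \left(\left(-4\right)^{4} - 31\right) \left(-23\right) = \frac{5}{13} + \left(256 - 31\right) \left(-23\right) = \frac{5}{13} + 225 \left(-23\right) = \frac{5}{13} - 5175 = - \frac{67270}{13}$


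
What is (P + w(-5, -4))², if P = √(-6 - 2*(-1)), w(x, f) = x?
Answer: 21 - 20*I ≈ 21.0 - 20.0*I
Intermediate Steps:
P = 2*I (P = √(-6 + 2) = √(-4) = 2*I ≈ 2.0*I)
(P + w(-5, -4))² = (2*I - 5)² = (-5 + 2*I)²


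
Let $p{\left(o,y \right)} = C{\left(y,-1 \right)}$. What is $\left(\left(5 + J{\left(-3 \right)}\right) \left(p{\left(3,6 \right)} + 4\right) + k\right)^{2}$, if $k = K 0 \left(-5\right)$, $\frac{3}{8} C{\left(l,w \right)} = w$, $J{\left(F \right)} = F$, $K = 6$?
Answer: $\frac{64}{9} \approx 7.1111$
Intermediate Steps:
$C{\left(l,w \right)} = \frac{8 w}{3}$
$p{\left(o,y \right)} = - \frac{8}{3}$ ($p{\left(o,y \right)} = \frac{8}{3} \left(-1\right) = - \frac{8}{3}$)
$k = 0$ ($k = 6 \cdot 0 \left(-5\right) = 0 \left(-5\right) = 0$)
$\left(\left(5 + J{\left(-3 \right)}\right) \left(p{\left(3,6 \right)} + 4\right) + k\right)^{2} = \left(\left(5 - 3\right) \left(- \frac{8}{3} + 4\right) + 0\right)^{2} = \left(2 \cdot \frac{4}{3} + 0\right)^{2} = \left(\frac{8}{3} + 0\right)^{2} = \left(\frac{8}{3}\right)^{2} = \frac{64}{9}$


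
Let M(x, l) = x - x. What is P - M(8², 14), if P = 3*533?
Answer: 1599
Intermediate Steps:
M(x, l) = 0
P = 1599
P - M(8², 14) = 1599 - 1*0 = 1599 + 0 = 1599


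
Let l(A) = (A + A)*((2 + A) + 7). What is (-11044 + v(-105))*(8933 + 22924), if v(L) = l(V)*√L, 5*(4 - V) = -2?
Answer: -351828708 + 93914436*I*√105/25 ≈ -3.5183e+8 + 3.8493e+7*I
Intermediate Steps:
V = 22/5 (V = 4 - ⅕*(-2) = 4 + ⅖ = 22/5 ≈ 4.4000)
l(A) = 2*A*(9 + A) (l(A) = (2*A)*(9 + A) = 2*A*(9 + A))
v(L) = 2948*√L/25 (v(L) = (2*(22/5)*(9 + 22/5))*√L = (2*(22/5)*(67/5))*√L = 2948*√L/25)
(-11044 + v(-105))*(8933 + 22924) = (-11044 + 2948*√(-105)/25)*(8933 + 22924) = (-11044 + 2948*(I*√105)/25)*31857 = (-11044 + 2948*I*√105/25)*31857 = -351828708 + 93914436*I*√105/25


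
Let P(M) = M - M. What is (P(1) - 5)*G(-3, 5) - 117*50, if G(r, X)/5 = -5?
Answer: -5725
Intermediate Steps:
G(r, X) = -25 (G(r, X) = 5*(-5) = -25)
P(M) = 0
(P(1) - 5)*G(-3, 5) - 117*50 = (0 - 5)*(-25) - 117*50 = -5*(-25) - 5850 = 125 - 5850 = -5725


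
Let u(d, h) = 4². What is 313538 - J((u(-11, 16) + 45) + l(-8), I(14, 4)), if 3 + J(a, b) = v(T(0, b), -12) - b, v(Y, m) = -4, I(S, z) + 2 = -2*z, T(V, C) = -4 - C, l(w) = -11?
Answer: 313535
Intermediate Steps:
u(d, h) = 16
I(S, z) = -2 - 2*z
J(a, b) = -7 - b (J(a, b) = -3 + (-4 - b) = -7 - b)
313538 - J((u(-11, 16) + 45) + l(-8), I(14, 4)) = 313538 - (-7 - (-2 - 2*4)) = 313538 - (-7 - (-2 - 8)) = 313538 - (-7 - 1*(-10)) = 313538 - (-7 + 10) = 313538 - 1*3 = 313538 - 3 = 313535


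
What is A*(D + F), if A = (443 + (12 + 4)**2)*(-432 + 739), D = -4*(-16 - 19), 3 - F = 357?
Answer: -45922902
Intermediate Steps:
F = -354 (F = 3 - 1*357 = 3 - 357 = -354)
D = 140 (D = -4*(-35) = 140)
A = 214593 (A = (443 + 16**2)*307 = (443 + 256)*307 = 699*307 = 214593)
A*(D + F) = 214593*(140 - 354) = 214593*(-214) = -45922902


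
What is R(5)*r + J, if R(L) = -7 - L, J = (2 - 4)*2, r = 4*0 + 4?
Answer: -52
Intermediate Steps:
r = 4 (r = 0 + 4 = 4)
J = -4 (J = -2*2 = -4)
R(5)*r + J = (-7 - 1*5)*4 - 4 = (-7 - 5)*4 - 4 = -12*4 - 4 = -48 - 4 = -52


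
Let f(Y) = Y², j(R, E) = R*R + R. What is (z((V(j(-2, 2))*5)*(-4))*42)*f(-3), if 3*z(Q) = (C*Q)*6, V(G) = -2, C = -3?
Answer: -90720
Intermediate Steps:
j(R, E) = R + R² (j(R, E) = R² + R = R + R²)
z(Q) = -6*Q (z(Q) = (-3*Q*6)/3 = (-18*Q)/3 = -6*Q)
(z((V(j(-2, 2))*5)*(-4))*42)*f(-3) = (-6*(-2*5)*(-4)*42)*(-3)² = (-(-60)*(-4)*42)*9 = (-6*40*42)*9 = -240*42*9 = -10080*9 = -90720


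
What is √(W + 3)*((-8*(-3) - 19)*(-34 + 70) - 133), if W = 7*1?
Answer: 47*√10 ≈ 148.63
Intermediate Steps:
W = 7
√(W + 3)*((-8*(-3) - 19)*(-34 + 70) - 133) = √(7 + 3)*((-8*(-3) - 19)*(-34 + 70) - 133) = √10*((24 - 19)*36 - 133) = √10*(5*36 - 133) = √10*(180 - 133) = √10*47 = 47*√10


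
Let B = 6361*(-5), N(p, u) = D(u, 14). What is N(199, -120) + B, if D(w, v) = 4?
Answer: -31801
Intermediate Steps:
N(p, u) = 4
B = -31805
N(199, -120) + B = 4 - 31805 = -31801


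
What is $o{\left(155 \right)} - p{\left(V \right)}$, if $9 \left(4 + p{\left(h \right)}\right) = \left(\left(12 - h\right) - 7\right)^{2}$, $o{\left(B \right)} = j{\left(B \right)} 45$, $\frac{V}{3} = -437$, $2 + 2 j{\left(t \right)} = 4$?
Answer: $- \frac{1731415}{9} \approx -1.9238 \cdot 10^{5}$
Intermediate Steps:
$j{\left(t \right)} = 1$ ($j{\left(t \right)} = -1 + \frac{1}{2} \cdot 4 = -1 + 2 = 1$)
$V = -1311$ ($V = 3 \left(-437\right) = -1311$)
$o{\left(B \right)} = 45$ ($o{\left(B \right)} = 1 \cdot 45 = 45$)
$p{\left(h \right)} = -4 + \frac{\left(5 - h\right)^{2}}{9}$ ($p{\left(h \right)} = -4 + \frac{\left(\left(12 - h\right) - 7\right)^{2}}{9} = -4 + \frac{\left(5 - h\right)^{2}}{9}$)
$o{\left(155 \right)} - p{\left(V \right)} = 45 - \left(-4 + \frac{\left(-5 - 1311\right)^{2}}{9}\right) = 45 - \left(-4 + \frac{\left(-1316\right)^{2}}{9}\right) = 45 - \left(-4 + \frac{1}{9} \cdot 1731856\right) = 45 - \left(-4 + \frac{1731856}{9}\right) = 45 - \frac{1731820}{9} = - \frac{1731415}{9}$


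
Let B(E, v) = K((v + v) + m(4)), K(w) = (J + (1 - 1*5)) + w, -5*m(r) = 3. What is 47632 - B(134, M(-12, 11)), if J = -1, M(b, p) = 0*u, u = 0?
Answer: 238188/5 ≈ 47638.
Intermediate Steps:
m(r) = -⅗ (m(r) = -⅕*3 = -⅗)
M(b, p) = 0 (M(b, p) = 0*0 = 0)
K(w) = -5 + w (K(w) = (-1 + (1 - 1*5)) + w = (-1 + (1 - 5)) + w = (-1 - 4) + w = -5 + w)
B(E, v) = -28/5 + 2*v (B(E, v) = -5 + ((v + v) - ⅗) = -5 + (2*v - ⅗) = -5 + (-⅗ + 2*v) = -28/5 + 2*v)
47632 - B(134, M(-12, 11)) = 47632 - (-28/5 + 2*0) = 47632 - (-28/5 + 0) = 47632 - 1*(-28/5) = 47632 + 28/5 = 238188/5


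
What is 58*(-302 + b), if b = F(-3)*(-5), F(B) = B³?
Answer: -9686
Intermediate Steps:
b = 135 (b = (-3)³*(-5) = -27*(-5) = 135)
58*(-302 + b) = 58*(-302 + 135) = 58*(-167) = -9686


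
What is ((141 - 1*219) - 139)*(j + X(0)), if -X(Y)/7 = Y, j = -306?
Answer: 66402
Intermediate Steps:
X(Y) = -7*Y
((141 - 1*219) - 139)*(j + X(0)) = ((141 - 1*219) - 139)*(-306 - 7*0) = ((141 - 219) - 139)*(-306 + 0) = (-78 - 139)*(-306) = -217*(-306) = 66402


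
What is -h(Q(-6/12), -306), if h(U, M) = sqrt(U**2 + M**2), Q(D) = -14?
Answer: -2*sqrt(23458) ≈ -306.32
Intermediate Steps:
h(U, M) = sqrt(M**2 + U**2)
-h(Q(-6/12), -306) = -sqrt((-306)**2 + (-14)**2) = -sqrt(93636 + 196) = -sqrt(93832) = -2*sqrt(23458)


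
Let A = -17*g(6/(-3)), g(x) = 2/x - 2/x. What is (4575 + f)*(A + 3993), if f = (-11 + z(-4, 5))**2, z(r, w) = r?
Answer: 19166400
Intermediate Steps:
g(x) = 0
A = 0 (A = -17*0 = 0)
f = 225 (f = (-11 - 4)**2 = (-15)**2 = 225)
(4575 + f)*(A + 3993) = (4575 + 225)*(0 + 3993) = 4800*3993 = 19166400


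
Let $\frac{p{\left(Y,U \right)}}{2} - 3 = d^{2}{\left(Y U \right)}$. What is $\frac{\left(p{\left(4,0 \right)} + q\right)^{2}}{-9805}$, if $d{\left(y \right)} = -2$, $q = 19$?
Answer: $- \frac{1089}{9805} \approx -0.11107$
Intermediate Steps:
$p{\left(Y,U \right)} = 14$ ($p{\left(Y,U \right)} = 6 + 2 \left(-2\right)^{2} = 6 + 2 \cdot 4 = 6 + 8 = 14$)
$\frac{\left(p{\left(4,0 \right)} + q\right)^{2}}{-9805} = \frac{\left(14 + 19\right)^{2}}{-9805} = 33^{2} \left(- \frac{1}{9805}\right) = 1089 \left(- \frac{1}{9805}\right) = - \frac{1089}{9805}$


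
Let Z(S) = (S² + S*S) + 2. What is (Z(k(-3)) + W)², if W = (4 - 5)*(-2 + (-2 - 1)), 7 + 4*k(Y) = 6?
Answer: 3249/64 ≈ 50.766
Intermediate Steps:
k(Y) = -¼ (k(Y) = -7/4 + (¼)*6 = -7/4 + 3/2 = -¼)
Z(S) = 2 + 2*S² (Z(S) = (S² + S²) + 2 = 2*S² + 2 = 2 + 2*S²)
W = 5 (W = -(-2 - 3) = -1*(-5) = 5)
(Z(k(-3)) + W)² = ((2 + 2*(-¼)²) + 5)² = ((2 + 2*(1/16)) + 5)² = ((2 + ⅛) + 5)² = (17/8 + 5)² = (57/8)² = 3249/64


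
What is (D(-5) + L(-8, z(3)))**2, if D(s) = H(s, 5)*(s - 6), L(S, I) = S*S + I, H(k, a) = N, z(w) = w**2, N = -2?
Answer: 9025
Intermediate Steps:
H(k, a) = -2
L(S, I) = I + S**2 (L(S, I) = S**2 + I = I + S**2)
D(s) = 12 - 2*s (D(s) = -2*(s - 6) = -2*(-6 + s) = 12 - 2*s)
(D(-5) + L(-8, z(3)))**2 = ((12 - 2*(-5)) + (3**2 + (-8)**2))**2 = ((12 + 10) + (9 + 64))**2 = (22 + 73)**2 = 95**2 = 9025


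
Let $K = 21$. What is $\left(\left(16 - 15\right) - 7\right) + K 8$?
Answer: $162$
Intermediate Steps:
$\left(\left(16 - 15\right) - 7\right) + K 8 = \left(\left(16 - 15\right) - 7\right) + 21 \cdot 8 = \left(1 - 7\right) + 168 = -6 + 168 = 162$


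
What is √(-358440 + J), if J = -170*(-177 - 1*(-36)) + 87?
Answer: I*√334383 ≈ 578.26*I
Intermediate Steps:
J = 24057 (J = -170*(-177 + 36) + 87 = -170*(-141) + 87 = 23970 + 87 = 24057)
√(-358440 + J) = √(-358440 + 24057) = √(-334383) = I*√334383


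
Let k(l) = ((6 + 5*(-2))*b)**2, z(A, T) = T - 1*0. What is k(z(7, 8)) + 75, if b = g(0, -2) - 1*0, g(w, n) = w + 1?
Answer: 91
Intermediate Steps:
z(A, T) = T (z(A, T) = T + 0 = T)
g(w, n) = 1 + w
b = 1 (b = (1 + 0) - 1*0 = 1 + 0 = 1)
k(l) = 16 (k(l) = ((6 + 5*(-2))*1)**2 = ((6 - 10)*1)**2 = (-4*1)**2 = (-4)**2 = 16)
k(z(7, 8)) + 75 = 16 + 75 = 91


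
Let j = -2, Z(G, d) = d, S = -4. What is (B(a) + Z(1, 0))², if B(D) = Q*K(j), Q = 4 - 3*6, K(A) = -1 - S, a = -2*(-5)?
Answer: 1764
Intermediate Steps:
a = 10
K(A) = 3 (K(A) = -1 - 1*(-4) = -1 + 4 = 3)
Q = -14 (Q = 4 - 18 = -14)
B(D) = -42 (B(D) = -14*3 = -42)
(B(a) + Z(1, 0))² = (-42 + 0)² = (-42)² = 1764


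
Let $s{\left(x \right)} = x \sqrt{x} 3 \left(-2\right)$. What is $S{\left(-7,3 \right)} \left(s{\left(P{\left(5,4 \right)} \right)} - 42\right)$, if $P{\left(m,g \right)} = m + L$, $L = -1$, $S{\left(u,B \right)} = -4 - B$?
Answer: $630$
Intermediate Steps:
$P{\left(m,g \right)} = -1 + m$ ($P{\left(m,g \right)} = m - 1 = -1 + m$)
$s{\left(x \right)} = - 6 x^{\frac{3}{2}}$ ($s{\left(x \right)} = x^{\frac{3}{2}} \cdot 3 \left(-2\right) = 3 x^{\frac{3}{2}} \left(-2\right) = - 6 x^{\frac{3}{2}}$)
$S{\left(-7,3 \right)} \left(s{\left(P{\left(5,4 \right)} \right)} - 42\right) = \left(-4 - 3\right) \left(- 6 \left(-1 + 5\right)^{\frac{3}{2}} - 42\right) = \left(-4 - 3\right) \left(- 6 \cdot 4^{\frac{3}{2}} - 42\right) = - 7 \left(\left(-6\right) 8 - 42\right) = - 7 \left(-48 - 42\right) = \left(-7\right) \left(-90\right) = 630$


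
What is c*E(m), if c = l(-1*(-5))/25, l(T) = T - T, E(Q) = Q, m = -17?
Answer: 0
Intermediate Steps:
l(T) = 0
c = 0 (c = 0/25 = 0*(1/25) = 0)
c*E(m) = 0*(-17) = 0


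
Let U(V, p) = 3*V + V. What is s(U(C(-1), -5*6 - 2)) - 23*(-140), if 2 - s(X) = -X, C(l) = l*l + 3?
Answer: 3238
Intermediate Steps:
C(l) = 3 + l² (C(l) = l² + 3 = 3 + l²)
U(V, p) = 4*V
s(X) = 2 + X (s(X) = 2 - (-1)*X = 2 + X)
s(U(C(-1), -5*6 - 2)) - 23*(-140) = (2 + 4*(3 + (-1)²)) - 23*(-140) = (2 + 4*(3 + 1)) + 3220 = (2 + 4*4) + 3220 = (2 + 16) + 3220 = 18 + 3220 = 3238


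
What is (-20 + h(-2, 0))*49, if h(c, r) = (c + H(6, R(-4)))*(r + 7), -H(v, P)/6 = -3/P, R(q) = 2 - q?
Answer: -637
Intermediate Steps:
H(v, P) = 18/P (H(v, P) = -(-18)/P = 18/P)
h(c, r) = (3 + c)*(7 + r) (h(c, r) = (c + 18/(2 - 1*(-4)))*(r + 7) = (c + 18/(2 + 4))*(7 + r) = (c + 18/6)*(7 + r) = (c + 18*(⅙))*(7 + r) = (c + 3)*(7 + r) = (3 + c)*(7 + r))
(-20 + h(-2, 0))*49 = (-20 + (21 + 3*0 + 7*(-2) - 2*0))*49 = (-20 + (21 + 0 - 14 + 0))*49 = (-20 + 7)*49 = -13*49 = -637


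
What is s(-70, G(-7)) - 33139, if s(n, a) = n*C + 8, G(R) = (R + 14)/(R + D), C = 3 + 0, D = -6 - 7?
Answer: -33341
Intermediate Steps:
D = -13
C = 3
G(R) = (14 + R)/(-13 + R) (G(R) = (R + 14)/(R - 13) = (14 + R)/(-13 + R))
s(n, a) = 8 + 3*n (s(n, a) = n*3 + 8 = 3*n + 8 = 8 + 3*n)
s(-70, G(-7)) - 33139 = (8 + 3*(-70)) - 33139 = (8 - 210) - 33139 = -202 - 33139 = -33341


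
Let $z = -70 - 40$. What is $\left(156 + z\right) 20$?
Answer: $920$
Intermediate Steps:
$z = -110$
$\left(156 + z\right) 20 = \left(156 - 110\right) 20 = 46 \cdot 20 = 920$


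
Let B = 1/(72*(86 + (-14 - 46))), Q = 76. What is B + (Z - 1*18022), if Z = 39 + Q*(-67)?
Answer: -43196399/1872 ≈ -23075.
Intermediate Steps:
Z = -5053 (Z = 39 + 76*(-67) = 39 - 5092 = -5053)
B = 1/1872 (B = 1/(72*(86 - 60)) = 1/(72*26) = 1/1872 ≈ 0.00053419)
B + (Z - 1*18022) = 1/1872 + (-5053 - 1*18022) = 1/1872 + (-5053 - 18022) = 1/1872 - 23075 = -43196399/1872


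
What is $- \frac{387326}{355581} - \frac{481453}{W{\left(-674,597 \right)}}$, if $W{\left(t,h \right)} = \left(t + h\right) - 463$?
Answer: $\frac{18998487017}{21334860} \approx 890.49$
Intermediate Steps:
$W{\left(t,h \right)} = -463 + h + t$ ($W{\left(t,h \right)} = \left(h + t\right) - 463 = -463 + h + t$)
$- \frac{387326}{355581} - \frac{481453}{W{\left(-674,597 \right)}} = - \frac{387326}{355581} - \frac{481453}{-463 + 597 - 674} = \left(-387326\right) \frac{1}{355581} - \frac{481453}{-540} = - \frac{387326}{355581} - - \frac{481453}{540} = - \frac{387326}{355581} + \frac{481453}{540} = \frac{18998487017}{21334860}$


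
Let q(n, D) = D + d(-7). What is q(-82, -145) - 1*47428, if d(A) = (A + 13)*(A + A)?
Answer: -47657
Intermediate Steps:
d(A) = 2*A*(13 + A) (d(A) = (13 + A)*(2*A) = 2*A*(13 + A))
q(n, D) = -84 + D (q(n, D) = D + 2*(-7)*(13 - 7) = D + 2*(-7)*6 = D - 84 = -84 + D)
q(-82, -145) - 1*47428 = (-84 - 145) - 1*47428 = -229 - 47428 = -47657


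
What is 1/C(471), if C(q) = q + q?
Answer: 1/942 ≈ 0.0010616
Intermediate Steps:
C(q) = 2*q
1/C(471) = 1/(2*471) = 1/942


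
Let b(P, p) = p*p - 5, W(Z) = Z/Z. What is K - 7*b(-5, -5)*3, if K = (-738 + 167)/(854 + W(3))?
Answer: -359671/855 ≈ -420.67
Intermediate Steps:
W(Z) = 1
b(P, p) = -5 + p² (b(P, p) = p² - 5 = -5 + p²)
K = -571/855 (K = (-738 + 167)/(854 + 1) = -571/855 ≈ -0.66784)
K - 7*b(-5, -5)*3 = -571/855 - 7*(-5 + (-5)²)*3 = -571/855 - 7*(-5 + 25)*3 = -571/855 - 7*20*3 = -571/855 - 140*3 = -571/855 - 1*420 = -571/855 - 420 = -359671/855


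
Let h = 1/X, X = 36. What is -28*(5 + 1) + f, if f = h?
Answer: -6047/36 ≈ -167.97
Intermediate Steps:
h = 1/36 ≈ 0.027778
f = 1/36 ≈ 0.027778
-28*(5 + 1) + f = -28*(5 + 1) + 1/36 = -28*6 + 1/36 = -168 + 1/36 = -6047/36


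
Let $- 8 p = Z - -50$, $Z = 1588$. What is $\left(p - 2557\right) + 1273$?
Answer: $- \frac{5955}{4} \approx -1488.8$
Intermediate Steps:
$p = - \frac{819}{4}$ ($p = - \frac{1588 - -50}{8} = - \frac{1588 + 50}{8} = \left(- \frac{1}{8}\right) 1638 = - \frac{819}{4} \approx -204.75$)
$\left(p - 2557\right) + 1273 = \left(- \frac{819}{4} - 2557\right) + 1273 = - \frac{11047}{4} + 1273 = - \frac{5955}{4}$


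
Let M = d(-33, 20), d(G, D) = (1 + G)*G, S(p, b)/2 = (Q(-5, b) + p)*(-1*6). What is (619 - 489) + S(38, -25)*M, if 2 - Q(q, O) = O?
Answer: -823550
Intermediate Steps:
Q(q, O) = 2 - O
S(p, b) = -24 - 12*p + 12*b (S(p, b) = 2*(((2 - b) + p)*(-1*6)) = 2*((2 + p - b)*(-6)) = 2*(-12 - 6*p + 6*b) = -24 - 12*p + 12*b)
d(G, D) = G*(1 + G)
M = 1056 (M = -33*(1 - 33) = -33*(-32) = 1056)
(619 - 489) + S(38, -25)*M = (619 - 489) + (-24 - 12*38 + 12*(-25))*1056 = 130 + (-24 - 456 - 300)*1056 = 130 - 780*1056 = 130 - 823680 = -823550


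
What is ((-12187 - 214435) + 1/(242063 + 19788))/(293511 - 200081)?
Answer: -59341197321/24464738930 ≈ -2.4256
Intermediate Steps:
((-12187 - 214435) + 1/(242063 + 19788))/(293511 - 200081) = (-226622 + 1/261851)/93430 = (-226622 + 1/261851)*(1/93430) = -59341197321/261851*1/93430 = -59341197321/24464738930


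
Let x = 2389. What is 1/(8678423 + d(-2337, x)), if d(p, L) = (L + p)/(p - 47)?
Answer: 596/5172340095 ≈ 1.1523e-7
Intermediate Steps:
d(p, L) = (L + p)/(-47 + p)
1/(8678423 + d(-2337, x)) = 1/(8678423 + (2389 - 2337)/(-47 - 2337)) = 1/(8678423 + 52/(-2384)) = 1/(8678423 - 1/2384*52) = 1/(8678423 - 13/596) = 1/(5172340095/596) = 596/5172340095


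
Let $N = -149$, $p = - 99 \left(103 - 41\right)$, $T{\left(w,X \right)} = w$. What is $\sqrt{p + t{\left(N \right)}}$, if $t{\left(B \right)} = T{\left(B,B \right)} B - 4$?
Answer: $\sqrt{16059} \approx 126.72$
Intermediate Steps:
$p = -6138$ ($p = \left(-99\right) 62 = -6138$)
$t{\left(B \right)} = -4 + B^{2}$ ($t{\left(B \right)} = B B - 4 = B^{2} - 4 = -4 + B^{2}$)
$\sqrt{p + t{\left(N \right)}} = \sqrt{-6138 - \left(4 - \left(-149\right)^{2}\right)} = \sqrt{-6138 + \left(-4 + 22201\right)} = \sqrt{-6138 + 22197} = \sqrt{16059}$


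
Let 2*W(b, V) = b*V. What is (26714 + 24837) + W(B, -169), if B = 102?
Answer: 42932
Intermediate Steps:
W(b, V) = V*b/2 (W(b, V) = (b*V)/2 = (V*b)/2 = V*b/2)
(26714 + 24837) + W(B, -169) = (26714 + 24837) + (½)*(-169)*102 = 51551 - 8619 = 42932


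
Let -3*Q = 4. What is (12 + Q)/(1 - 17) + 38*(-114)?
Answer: -12998/3 ≈ -4332.7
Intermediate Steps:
Q = -4/3 (Q = -⅓*4 = -4/3 ≈ -1.3333)
(12 + Q)/(1 - 17) + 38*(-114) = (12 - 4/3)/(1 - 17) + 38*(-114) = (32/3)/(-16) - 4332 = (32/3)*(-1/16) - 4332 = -⅔ - 4332 = -12998/3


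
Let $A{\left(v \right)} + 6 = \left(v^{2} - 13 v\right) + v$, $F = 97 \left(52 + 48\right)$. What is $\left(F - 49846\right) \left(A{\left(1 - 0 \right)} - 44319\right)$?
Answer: $1779913056$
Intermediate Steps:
$F = 9700$ ($F = 97 \cdot 100 = 9700$)
$A{\left(v \right)} = -6 + v^{2} - 12 v$ ($A{\left(v \right)} = -6 + \left(\left(v^{2} - 13 v\right) + v\right) = -6 + \left(v^{2} - 12 v\right) = -6 + v^{2} - 12 v$)
$\left(F - 49846\right) \left(A{\left(1 - 0 \right)} - 44319\right) = \left(9700 - 49846\right) \left(\left(-6 + \left(1 - 0\right)^{2} - 12 \left(1 - 0\right)\right) - 44319\right) = - 40146 \left(\left(-6 + \left(1 + 0\right)^{2} - 12 \left(1 + 0\right)\right) - 44319\right) = - 40146 \left(\left(-6 + 1^{2} - 12\right) - 44319\right) = - 40146 \left(\left(-6 + 1 - 12\right) - 44319\right) = - 40146 \left(-17 - 44319\right) = \left(-40146\right) \left(-44336\right) = 1779913056$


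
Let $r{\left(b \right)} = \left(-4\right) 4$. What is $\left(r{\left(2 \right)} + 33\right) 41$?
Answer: $697$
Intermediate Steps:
$r{\left(b \right)} = -16$
$\left(r{\left(2 \right)} + 33\right) 41 = \left(-16 + 33\right) 41 = 17 \cdot 41 = 697$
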